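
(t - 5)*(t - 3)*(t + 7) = t^3 - t^2 - 41*t + 105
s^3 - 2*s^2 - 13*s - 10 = (s - 5)*(s + 1)*(s + 2)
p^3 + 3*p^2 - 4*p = p*(p - 1)*(p + 4)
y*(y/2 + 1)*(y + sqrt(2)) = y^3/2 + sqrt(2)*y^2/2 + y^2 + sqrt(2)*y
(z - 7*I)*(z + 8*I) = z^2 + I*z + 56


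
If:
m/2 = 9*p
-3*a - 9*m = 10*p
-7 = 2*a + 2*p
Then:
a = -602/169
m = 189/169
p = 21/338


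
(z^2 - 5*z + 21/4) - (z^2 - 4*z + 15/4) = 3/2 - z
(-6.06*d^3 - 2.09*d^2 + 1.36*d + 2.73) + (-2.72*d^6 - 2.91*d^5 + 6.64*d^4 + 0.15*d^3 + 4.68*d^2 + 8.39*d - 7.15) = -2.72*d^6 - 2.91*d^5 + 6.64*d^4 - 5.91*d^3 + 2.59*d^2 + 9.75*d - 4.42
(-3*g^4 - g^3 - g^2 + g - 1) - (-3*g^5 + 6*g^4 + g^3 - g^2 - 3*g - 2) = 3*g^5 - 9*g^4 - 2*g^3 + 4*g + 1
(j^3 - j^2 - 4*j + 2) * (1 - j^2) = -j^5 + j^4 + 5*j^3 - 3*j^2 - 4*j + 2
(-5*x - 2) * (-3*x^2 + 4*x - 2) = 15*x^3 - 14*x^2 + 2*x + 4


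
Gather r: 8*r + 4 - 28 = 8*r - 24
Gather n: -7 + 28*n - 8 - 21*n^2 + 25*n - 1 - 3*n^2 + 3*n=-24*n^2 + 56*n - 16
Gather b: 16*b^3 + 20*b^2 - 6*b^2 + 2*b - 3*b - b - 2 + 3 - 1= 16*b^3 + 14*b^2 - 2*b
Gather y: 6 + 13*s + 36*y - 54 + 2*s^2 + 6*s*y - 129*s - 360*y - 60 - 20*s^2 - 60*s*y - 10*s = -18*s^2 - 126*s + y*(-54*s - 324) - 108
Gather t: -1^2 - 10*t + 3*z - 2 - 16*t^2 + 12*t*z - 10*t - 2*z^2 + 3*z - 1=-16*t^2 + t*(12*z - 20) - 2*z^2 + 6*z - 4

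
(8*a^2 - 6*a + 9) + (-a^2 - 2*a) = 7*a^2 - 8*a + 9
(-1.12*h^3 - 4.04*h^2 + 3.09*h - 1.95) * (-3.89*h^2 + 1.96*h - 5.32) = 4.3568*h^5 + 13.5204*h^4 - 13.9801*h^3 + 35.1347*h^2 - 20.2608*h + 10.374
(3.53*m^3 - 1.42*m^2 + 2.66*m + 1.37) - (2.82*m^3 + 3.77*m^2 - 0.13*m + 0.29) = 0.71*m^3 - 5.19*m^2 + 2.79*m + 1.08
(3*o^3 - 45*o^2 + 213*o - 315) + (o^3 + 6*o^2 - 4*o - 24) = 4*o^3 - 39*o^2 + 209*o - 339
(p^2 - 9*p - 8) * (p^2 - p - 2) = p^4 - 10*p^3 - p^2 + 26*p + 16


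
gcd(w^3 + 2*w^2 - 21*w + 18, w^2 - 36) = w + 6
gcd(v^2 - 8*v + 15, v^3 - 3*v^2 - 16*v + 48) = v - 3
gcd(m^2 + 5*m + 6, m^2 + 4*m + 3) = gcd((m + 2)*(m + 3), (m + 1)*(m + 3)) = m + 3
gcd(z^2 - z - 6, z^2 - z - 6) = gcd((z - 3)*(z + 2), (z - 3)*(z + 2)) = z^2 - z - 6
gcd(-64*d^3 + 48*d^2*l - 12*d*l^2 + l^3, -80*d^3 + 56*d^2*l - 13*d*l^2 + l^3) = 16*d^2 - 8*d*l + l^2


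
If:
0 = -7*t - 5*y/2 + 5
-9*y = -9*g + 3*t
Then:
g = 37*y/42 + 5/21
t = 5/7 - 5*y/14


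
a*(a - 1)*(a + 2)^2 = a^4 + 3*a^3 - 4*a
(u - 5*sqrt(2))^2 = u^2 - 10*sqrt(2)*u + 50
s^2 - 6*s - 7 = (s - 7)*(s + 1)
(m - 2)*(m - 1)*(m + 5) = m^3 + 2*m^2 - 13*m + 10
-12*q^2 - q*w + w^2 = (-4*q + w)*(3*q + w)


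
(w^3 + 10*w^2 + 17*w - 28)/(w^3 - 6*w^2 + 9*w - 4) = (w^2 + 11*w + 28)/(w^2 - 5*w + 4)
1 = 1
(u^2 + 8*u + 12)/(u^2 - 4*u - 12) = (u + 6)/(u - 6)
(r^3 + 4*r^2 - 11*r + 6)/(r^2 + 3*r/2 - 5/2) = 2*(r^2 + 5*r - 6)/(2*r + 5)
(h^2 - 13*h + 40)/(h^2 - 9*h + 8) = (h - 5)/(h - 1)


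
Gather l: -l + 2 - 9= -l - 7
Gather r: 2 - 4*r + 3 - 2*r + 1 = 6 - 6*r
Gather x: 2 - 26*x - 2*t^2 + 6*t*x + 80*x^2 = -2*t^2 + 80*x^2 + x*(6*t - 26) + 2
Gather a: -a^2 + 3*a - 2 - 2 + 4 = -a^2 + 3*a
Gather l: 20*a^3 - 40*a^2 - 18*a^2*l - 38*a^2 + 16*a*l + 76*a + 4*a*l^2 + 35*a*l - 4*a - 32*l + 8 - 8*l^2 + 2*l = 20*a^3 - 78*a^2 + 72*a + l^2*(4*a - 8) + l*(-18*a^2 + 51*a - 30) + 8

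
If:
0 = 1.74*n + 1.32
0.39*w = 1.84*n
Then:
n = -0.76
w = -3.58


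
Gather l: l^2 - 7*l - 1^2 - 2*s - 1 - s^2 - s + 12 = l^2 - 7*l - s^2 - 3*s + 10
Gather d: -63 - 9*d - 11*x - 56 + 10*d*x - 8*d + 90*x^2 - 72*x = d*(10*x - 17) + 90*x^2 - 83*x - 119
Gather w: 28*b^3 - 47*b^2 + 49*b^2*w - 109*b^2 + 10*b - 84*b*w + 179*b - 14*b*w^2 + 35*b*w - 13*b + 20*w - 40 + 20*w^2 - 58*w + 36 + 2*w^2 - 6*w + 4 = 28*b^3 - 156*b^2 + 176*b + w^2*(22 - 14*b) + w*(49*b^2 - 49*b - 44)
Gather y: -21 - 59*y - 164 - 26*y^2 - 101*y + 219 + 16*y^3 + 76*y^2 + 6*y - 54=16*y^3 + 50*y^2 - 154*y - 20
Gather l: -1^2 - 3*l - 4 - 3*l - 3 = -6*l - 8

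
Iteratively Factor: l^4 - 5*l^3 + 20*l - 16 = (l - 4)*(l^3 - l^2 - 4*l + 4) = (l - 4)*(l - 1)*(l^2 - 4) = (l - 4)*(l - 1)*(l + 2)*(l - 2)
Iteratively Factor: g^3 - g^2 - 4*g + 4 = (g - 1)*(g^2 - 4) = (g - 1)*(g + 2)*(g - 2)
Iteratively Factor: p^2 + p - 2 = (p - 1)*(p + 2)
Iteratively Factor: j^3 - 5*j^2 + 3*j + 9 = (j - 3)*(j^2 - 2*j - 3) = (j - 3)^2*(j + 1)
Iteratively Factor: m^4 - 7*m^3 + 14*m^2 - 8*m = (m - 1)*(m^3 - 6*m^2 + 8*m) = (m - 2)*(m - 1)*(m^2 - 4*m) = m*(m - 2)*(m - 1)*(m - 4)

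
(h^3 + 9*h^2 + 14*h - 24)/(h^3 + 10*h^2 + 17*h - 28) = (h + 6)/(h + 7)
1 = 1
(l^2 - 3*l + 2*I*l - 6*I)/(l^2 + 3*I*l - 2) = (l - 3)/(l + I)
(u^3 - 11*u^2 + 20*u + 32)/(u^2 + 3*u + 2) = (u^2 - 12*u + 32)/(u + 2)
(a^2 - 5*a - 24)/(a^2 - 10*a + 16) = (a + 3)/(a - 2)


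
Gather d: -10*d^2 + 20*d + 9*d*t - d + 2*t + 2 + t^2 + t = -10*d^2 + d*(9*t + 19) + t^2 + 3*t + 2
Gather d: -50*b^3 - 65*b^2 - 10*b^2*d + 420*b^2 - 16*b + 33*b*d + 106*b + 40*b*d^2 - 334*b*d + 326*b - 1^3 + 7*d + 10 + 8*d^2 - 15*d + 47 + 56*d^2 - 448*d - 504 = -50*b^3 + 355*b^2 + 416*b + d^2*(40*b + 64) + d*(-10*b^2 - 301*b - 456) - 448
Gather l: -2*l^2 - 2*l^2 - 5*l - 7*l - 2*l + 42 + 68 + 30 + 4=-4*l^2 - 14*l + 144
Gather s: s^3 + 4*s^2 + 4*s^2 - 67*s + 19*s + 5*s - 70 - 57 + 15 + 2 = s^3 + 8*s^2 - 43*s - 110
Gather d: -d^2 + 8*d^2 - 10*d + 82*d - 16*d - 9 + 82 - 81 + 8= 7*d^2 + 56*d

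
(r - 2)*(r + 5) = r^2 + 3*r - 10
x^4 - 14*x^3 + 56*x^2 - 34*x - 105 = (x - 7)*(x - 5)*(x - 3)*(x + 1)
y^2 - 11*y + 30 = (y - 6)*(y - 5)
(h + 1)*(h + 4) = h^2 + 5*h + 4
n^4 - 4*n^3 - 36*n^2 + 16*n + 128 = (n - 8)*(n - 2)*(n + 2)*(n + 4)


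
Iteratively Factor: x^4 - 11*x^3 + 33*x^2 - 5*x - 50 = (x - 5)*(x^3 - 6*x^2 + 3*x + 10) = (x - 5)*(x + 1)*(x^2 - 7*x + 10) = (x - 5)*(x - 2)*(x + 1)*(x - 5)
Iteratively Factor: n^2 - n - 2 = (n - 2)*(n + 1)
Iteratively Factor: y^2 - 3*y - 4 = (y + 1)*(y - 4)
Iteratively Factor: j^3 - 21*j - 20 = (j + 1)*(j^2 - j - 20) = (j + 1)*(j + 4)*(j - 5)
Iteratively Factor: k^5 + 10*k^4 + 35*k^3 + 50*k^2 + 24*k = (k + 2)*(k^4 + 8*k^3 + 19*k^2 + 12*k) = (k + 1)*(k + 2)*(k^3 + 7*k^2 + 12*k) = (k + 1)*(k + 2)*(k + 3)*(k^2 + 4*k) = (k + 1)*(k + 2)*(k + 3)*(k + 4)*(k)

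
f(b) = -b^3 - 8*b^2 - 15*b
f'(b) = -3*b^2 - 16*b - 15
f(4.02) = -254.55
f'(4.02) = -127.80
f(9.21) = -1597.97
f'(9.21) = -416.83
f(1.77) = -57.16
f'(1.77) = -52.72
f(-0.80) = 7.39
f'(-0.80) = -4.12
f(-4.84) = -1.42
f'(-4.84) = -7.84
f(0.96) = -22.66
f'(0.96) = -33.12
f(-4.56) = -3.13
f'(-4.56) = -4.42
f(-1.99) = 6.05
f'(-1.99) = 4.96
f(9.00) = -1512.00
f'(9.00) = -402.00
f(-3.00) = 0.00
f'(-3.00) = 6.00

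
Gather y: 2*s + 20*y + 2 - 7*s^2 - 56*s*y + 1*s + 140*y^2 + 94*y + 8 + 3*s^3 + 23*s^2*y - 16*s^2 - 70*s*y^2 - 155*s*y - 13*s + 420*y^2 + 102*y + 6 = 3*s^3 - 23*s^2 - 10*s + y^2*(560 - 70*s) + y*(23*s^2 - 211*s + 216) + 16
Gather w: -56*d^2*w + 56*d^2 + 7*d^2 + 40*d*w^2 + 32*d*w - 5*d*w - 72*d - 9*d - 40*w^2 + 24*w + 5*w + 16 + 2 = 63*d^2 - 81*d + w^2*(40*d - 40) + w*(-56*d^2 + 27*d + 29) + 18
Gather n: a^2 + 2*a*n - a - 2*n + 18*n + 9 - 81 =a^2 - a + n*(2*a + 16) - 72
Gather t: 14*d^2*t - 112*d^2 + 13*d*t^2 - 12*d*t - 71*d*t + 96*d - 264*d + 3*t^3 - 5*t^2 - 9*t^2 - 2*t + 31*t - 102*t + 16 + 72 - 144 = -112*d^2 - 168*d + 3*t^3 + t^2*(13*d - 14) + t*(14*d^2 - 83*d - 73) - 56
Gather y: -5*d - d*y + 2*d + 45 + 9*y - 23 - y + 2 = -3*d + y*(8 - d) + 24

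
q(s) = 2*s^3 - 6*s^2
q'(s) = 6*s^2 - 12*s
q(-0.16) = -0.16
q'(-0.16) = 2.07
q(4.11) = 37.50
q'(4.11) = 52.03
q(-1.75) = -29.09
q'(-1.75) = 39.38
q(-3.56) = -166.28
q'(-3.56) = 118.76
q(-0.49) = -1.68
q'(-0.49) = 7.32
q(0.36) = -0.68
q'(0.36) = -3.54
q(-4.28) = -266.72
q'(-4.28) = 161.27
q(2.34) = -7.23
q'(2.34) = 4.77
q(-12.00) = -4320.00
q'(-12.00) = 1008.00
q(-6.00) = -648.00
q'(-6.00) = 288.00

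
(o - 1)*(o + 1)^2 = o^3 + o^2 - o - 1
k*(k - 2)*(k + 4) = k^3 + 2*k^2 - 8*k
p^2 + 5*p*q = p*(p + 5*q)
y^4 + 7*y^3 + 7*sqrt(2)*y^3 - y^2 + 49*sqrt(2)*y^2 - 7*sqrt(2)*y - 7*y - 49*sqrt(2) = (y - 1)*(y + 1)*(y + 7)*(y + 7*sqrt(2))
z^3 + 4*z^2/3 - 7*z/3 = z*(z - 1)*(z + 7/3)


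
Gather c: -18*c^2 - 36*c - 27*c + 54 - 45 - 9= -18*c^2 - 63*c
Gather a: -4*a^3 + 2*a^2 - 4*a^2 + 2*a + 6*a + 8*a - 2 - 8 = -4*a^3 - 2*a^2 + 16*a - 10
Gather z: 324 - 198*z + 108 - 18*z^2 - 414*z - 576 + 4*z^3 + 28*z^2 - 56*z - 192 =4*z^3 + 10*z^2 - 668*z - 336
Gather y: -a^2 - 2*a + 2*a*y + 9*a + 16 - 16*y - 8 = -a^2 + 7*a + y*(2*a - 16) + 8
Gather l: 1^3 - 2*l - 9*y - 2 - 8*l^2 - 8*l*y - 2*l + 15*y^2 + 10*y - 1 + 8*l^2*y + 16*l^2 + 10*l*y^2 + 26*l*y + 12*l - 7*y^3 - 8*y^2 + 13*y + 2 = l^2*(8*y + 8) + l*(10*y^2 + 18*y + 8) - 7*y^3 + 7*y^2 + 14*y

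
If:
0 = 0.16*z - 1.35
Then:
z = 8.44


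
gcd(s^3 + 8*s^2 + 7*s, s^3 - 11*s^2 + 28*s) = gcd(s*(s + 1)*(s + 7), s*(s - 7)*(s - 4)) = s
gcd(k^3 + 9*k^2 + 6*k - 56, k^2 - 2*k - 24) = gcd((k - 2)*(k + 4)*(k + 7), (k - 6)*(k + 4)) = k + 4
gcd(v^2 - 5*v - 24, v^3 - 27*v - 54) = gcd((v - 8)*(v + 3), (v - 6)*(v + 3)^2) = v + 3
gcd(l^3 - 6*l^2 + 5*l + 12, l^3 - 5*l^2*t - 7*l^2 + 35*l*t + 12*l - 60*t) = l^2 - 7*l + 12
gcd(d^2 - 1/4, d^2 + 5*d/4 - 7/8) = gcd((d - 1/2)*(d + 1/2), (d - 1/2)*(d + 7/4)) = d - 1/2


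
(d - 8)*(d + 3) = d^2 - 5*d - 24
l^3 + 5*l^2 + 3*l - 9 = (l - 1)*(l + 3)^2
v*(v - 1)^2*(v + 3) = v^4 + v^3 - 5*v^2 + 3*v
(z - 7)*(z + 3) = z^2 - 4*z - 21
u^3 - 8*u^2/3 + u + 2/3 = (u - 2)*(u - 1)*(u + 1/3)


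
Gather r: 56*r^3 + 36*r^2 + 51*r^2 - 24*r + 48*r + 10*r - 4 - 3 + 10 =56*r^3 + 87*r^2 + 34*r + 3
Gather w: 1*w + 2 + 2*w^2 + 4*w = 2*w^2 + 5*w + 2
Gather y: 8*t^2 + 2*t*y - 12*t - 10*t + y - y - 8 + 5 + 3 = 8*t^2 + 2*t*y - 22*t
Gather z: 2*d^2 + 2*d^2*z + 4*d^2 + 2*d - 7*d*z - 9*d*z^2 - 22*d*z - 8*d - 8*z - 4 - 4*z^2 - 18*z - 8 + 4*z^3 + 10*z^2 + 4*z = 6*d^2 - 6*d + 4*z^3 + z^2*(6 - 9*d) + z*(2*d^2 - 29*d - 22) - 12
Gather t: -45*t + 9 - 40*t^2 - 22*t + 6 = -40*t^2 - 67*t + 15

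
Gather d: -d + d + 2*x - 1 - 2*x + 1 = 0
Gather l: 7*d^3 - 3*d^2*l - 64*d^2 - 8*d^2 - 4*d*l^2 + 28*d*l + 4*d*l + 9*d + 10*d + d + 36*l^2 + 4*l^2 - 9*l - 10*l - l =7*d^3 - 72*d^2 + 20*d + l^2*(40 - 4*d) + l*(-3*d^2 + 32*d - 20)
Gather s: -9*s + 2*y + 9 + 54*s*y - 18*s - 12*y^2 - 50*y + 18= s*(54*y - 27) - 12*y^2 - 48*y + 27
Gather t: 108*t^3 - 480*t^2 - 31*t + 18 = 108*t^3 - 480*t^2 - 31*t + 18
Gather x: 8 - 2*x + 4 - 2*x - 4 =8 - 4*x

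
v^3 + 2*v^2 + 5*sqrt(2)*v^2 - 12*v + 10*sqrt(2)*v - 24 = (v + 2)*(v - sqrt(2))*(v + 6*sqrt(2))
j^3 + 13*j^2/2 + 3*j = j*(j + 1/2)*(j + 6)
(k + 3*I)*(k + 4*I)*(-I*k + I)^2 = -k^4 + 2*k^3 - 7*I*k^3 + 11*k^2 + 14*I*k^2 - 24*k - 7*I*k + 12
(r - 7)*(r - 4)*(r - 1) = r^3 - 12*r^2 + 39*r - 28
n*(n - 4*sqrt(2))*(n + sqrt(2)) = n^3 - 3*sqrt(2)*n^2 - 8*n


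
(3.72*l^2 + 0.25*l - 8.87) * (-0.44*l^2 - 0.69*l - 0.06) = -1.6368*l^4 - 2.6768*l^3 + 3.5071*l^2 + 6.1053*l + 0.5322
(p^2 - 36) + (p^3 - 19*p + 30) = p^3 + p^2 - 19*p - 6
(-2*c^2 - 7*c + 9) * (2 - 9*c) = 18*c^3 + 59*c^2 - 95*c + 18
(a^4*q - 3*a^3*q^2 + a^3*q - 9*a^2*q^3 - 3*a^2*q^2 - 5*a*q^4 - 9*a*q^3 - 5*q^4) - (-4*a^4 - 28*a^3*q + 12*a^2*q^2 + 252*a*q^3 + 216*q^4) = a^4*q + 4*a^4 - 3*a^3*q^2 + 29*a^3*q - 9*a^2*q^3 - 15*a^2*q^2 - 5*a*q^4 - 261*a*q^3 - 221*q^4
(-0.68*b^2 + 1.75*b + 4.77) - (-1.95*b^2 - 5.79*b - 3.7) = 1.27*b^2 + 7.54*b + 8.47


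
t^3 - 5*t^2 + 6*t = t*(t - 3)*(t - 2)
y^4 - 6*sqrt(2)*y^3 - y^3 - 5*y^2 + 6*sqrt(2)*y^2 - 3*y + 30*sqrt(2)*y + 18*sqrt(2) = (y - 3)*(y + 1)^2*(y - 6*sqrt(2))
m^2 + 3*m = m*(m + 3)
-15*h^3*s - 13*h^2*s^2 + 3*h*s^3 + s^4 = s*(-3*h + s)*(h + s)*(5*h + s)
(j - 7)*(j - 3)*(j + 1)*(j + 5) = j^4 - 4*j^3 - 34*j^2 + 76*j + 105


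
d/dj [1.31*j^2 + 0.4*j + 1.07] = 2.62*j + 0.4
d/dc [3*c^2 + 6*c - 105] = 6*c + 6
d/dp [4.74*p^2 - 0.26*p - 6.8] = 9.48*p - 0.26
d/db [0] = 0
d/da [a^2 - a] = 2*a - 1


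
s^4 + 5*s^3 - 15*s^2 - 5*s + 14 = (s - 2)*(s - 1)*(s + 1)*(s + 7)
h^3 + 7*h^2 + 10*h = h*(h + 2)*(h + 5)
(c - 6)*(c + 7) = c^2 + c - 42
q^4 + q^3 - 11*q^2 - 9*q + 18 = (q - 3)*(q - 1)*(q + 2)*(q + 3)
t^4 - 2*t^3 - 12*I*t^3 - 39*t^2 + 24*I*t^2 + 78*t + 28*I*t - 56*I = (t - 2)*(t - 7*I)*(t - 4*I)*(t - I)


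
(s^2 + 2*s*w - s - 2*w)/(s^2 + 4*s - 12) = (s^2 + 2*s*w - s - 2*w)/(s^2 + 4*s - 12)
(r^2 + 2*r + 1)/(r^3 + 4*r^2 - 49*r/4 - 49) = 4*(r^2 + 2*r + 1)/(4*r^3 + 16*r^2 - 49*r - 196)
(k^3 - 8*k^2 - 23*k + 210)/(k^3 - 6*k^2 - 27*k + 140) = (k - 6)/(k - 4)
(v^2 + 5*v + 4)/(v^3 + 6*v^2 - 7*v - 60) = (v + 1)/(v^2 + 2*v - 15)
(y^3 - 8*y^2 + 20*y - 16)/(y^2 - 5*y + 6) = (y^2 - 6*y + 8)/(y - 3)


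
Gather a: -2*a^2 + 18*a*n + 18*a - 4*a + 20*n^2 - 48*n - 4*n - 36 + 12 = -2*a^2 + a*(18*n + 14) + 20*n^2 - 52*n - 24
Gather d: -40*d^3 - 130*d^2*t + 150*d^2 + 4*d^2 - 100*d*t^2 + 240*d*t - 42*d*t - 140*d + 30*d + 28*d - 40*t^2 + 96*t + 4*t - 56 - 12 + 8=-40*d^3 + d^2*(154 - 130*t) + d*(-100*t^2 + 198*t - 82) - 40*t^2 + 100*t - 60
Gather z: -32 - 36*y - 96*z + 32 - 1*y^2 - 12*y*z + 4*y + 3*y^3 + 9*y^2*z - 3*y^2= 3*y^3 - 4*y^2 - 32*y + z*(9*y^2 - 12*y - 96)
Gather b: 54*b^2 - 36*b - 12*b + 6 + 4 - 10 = 54*b^2 - 48*b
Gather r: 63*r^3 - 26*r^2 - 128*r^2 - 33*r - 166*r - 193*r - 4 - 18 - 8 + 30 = 63*r^3 - 154*r^2 - 392*r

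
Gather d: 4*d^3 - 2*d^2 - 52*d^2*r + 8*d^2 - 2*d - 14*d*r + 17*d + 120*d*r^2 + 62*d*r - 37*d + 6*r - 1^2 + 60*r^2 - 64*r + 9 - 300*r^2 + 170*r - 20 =4*d^3 + d^2*(6 - 52*r) + d*(120*r^2 + 48*r - 22) - 240*r^2 + 112*r - 12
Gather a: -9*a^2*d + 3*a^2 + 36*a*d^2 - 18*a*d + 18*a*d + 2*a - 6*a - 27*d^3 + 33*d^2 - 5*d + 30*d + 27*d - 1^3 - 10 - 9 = a^2*(3 - 9*d) + a*(36*d^2 - 4) - 27*d^3 + 33*d^2 + 52*d - 20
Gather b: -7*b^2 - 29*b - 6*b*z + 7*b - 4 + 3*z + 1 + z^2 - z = -7*b^2 + b*(-6*z - 22) + z^2 + 2*z - 3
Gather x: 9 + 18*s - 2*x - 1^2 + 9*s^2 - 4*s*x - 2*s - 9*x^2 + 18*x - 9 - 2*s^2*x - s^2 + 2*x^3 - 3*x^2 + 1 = 8*s^2 + 16*s + 2*x^3 - 12*x^2 + x*(-2*s^2 - 4*s + 16)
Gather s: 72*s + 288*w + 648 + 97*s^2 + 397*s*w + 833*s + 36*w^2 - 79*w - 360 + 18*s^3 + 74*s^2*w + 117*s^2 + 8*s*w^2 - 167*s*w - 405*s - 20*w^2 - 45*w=18*s^3 + s^2*(74*w + 214) + s*(8*w^2 + 230*w + 500) + 16*w^2 + 164*w + 288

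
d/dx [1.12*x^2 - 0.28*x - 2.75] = 2.24*x - 0.28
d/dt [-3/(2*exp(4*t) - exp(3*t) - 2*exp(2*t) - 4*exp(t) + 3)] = (24*exp(3*t) - 9*exp(2*t) - 12*exp(t) - 12)*exp(t)/(-2*exp(4*t) + exp(3*t) + 2*exp(2*t) + 4*exp(t) - 3)^2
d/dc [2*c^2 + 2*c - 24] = 4*c + 2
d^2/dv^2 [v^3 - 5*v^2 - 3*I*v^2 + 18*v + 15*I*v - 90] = 6*v - 10 - 6*I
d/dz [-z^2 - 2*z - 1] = -2*z - 2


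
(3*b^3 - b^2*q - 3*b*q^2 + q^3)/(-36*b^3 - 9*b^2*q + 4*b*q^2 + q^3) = (-b^2 + q^2)/(12*b^2 + 7*b*q + q^2)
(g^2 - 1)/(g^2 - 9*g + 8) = (g + 1)/(g - 8)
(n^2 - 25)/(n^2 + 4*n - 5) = (n - 5)/(n - 1)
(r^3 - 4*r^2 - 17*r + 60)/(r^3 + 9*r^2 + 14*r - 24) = (r^2 - 8*r + 15)/(r^2 + 5*r - 6)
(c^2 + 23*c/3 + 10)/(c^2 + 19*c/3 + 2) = (3*c + 5)/(3*c + 1)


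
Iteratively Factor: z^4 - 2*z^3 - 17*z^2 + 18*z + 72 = (z + 3)*(z^3 - 5*z^2 - 2*z + 24) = (z - 4)*(z + 3)*(z^2 - z - 6) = (z - 4)*(z - 3)*(z + 3)*(z + 2)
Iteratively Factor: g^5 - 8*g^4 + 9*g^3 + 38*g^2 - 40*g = (g - 5)*(g^4 - 3*g^3 - 6*g^2 + 8*g) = (g - 5)*(g - 1)*(g^3 - 2*g^2 - 8*g) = (g - 5)*(g - 4)*(g - 1)*(g^2 + 2*g) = (g - 5)*(g - 4)*(g - 1)*(g + 2)*(g)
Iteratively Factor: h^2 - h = (h)*(h - 1)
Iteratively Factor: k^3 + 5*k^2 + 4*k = (k + 1)*(k^2 + 4*k) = k*(k + 1)*(k + 4)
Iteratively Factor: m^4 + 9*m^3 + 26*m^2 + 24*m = (m + 2)*(m^3 + 7*m^2 + 12*m) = m*(m + 2)*(m^2 + 7*m + 12) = m*(m + 2)*(m + 3)*(m + 4)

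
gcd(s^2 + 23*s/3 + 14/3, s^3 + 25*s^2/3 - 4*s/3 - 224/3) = s + 7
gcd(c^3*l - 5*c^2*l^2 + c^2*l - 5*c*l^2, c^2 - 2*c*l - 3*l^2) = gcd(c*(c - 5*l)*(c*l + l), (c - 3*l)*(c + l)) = 1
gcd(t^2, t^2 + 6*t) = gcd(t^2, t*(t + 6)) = t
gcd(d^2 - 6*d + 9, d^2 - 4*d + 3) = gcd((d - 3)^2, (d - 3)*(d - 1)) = d - 3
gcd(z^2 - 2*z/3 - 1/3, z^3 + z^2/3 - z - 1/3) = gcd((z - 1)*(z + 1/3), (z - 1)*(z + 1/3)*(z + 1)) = z^2 - 2*z/3 - 1/3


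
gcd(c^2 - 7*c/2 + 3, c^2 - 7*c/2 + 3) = c^2 - 7*c/2 + 3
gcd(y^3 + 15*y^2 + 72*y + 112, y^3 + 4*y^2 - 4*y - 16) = y + 4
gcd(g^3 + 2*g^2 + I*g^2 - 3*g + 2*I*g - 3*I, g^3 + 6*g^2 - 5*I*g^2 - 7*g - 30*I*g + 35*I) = g - 1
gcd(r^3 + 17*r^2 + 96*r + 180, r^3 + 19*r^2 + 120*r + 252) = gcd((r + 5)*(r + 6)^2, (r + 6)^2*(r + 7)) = r^2 + 12*r + 36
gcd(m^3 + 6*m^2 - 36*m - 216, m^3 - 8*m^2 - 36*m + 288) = m^2 - 36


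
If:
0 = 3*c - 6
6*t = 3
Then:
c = 2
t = 1/2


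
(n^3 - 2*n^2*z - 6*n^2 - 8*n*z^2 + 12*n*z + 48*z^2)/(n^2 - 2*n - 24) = (n^2 - 2*n*z - 8*z^2)/(n + 4)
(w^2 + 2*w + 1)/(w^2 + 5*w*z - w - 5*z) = (w^2 + 2*w + 1)/(w^2 + 5*w*z - w - 5*z)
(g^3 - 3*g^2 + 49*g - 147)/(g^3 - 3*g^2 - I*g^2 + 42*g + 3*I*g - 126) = (g + 7*I)/(g + 6*I)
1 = 1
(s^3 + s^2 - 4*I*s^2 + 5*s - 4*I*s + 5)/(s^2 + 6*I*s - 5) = (s^2 + s*(1 - 5*I) - 5*I)/(s + 5*I)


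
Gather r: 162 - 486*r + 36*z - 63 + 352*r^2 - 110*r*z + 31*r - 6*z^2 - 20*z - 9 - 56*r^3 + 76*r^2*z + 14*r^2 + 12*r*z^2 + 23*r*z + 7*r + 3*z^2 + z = -56*r^3 + r^2*(76*z + 366) + r*(12*z^2 - 87*z - 448) - 3*z^2 + 17*z + 90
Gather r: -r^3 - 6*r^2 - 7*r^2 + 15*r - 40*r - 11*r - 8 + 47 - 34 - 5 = -r^3 - 13*r^2 - 36*r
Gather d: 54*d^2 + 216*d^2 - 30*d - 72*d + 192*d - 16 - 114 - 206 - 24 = 270*d^2 + 90*d - 360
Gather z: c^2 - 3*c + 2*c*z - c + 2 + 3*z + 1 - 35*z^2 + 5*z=c^2 - 4*c - 35*z^2 + z*(2*c + 8) + 3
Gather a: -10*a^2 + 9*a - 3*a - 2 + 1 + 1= -10*a^2 + 6*a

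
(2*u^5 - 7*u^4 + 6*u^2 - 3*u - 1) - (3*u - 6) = 2*u^5 - 7*u^4 + 6*u^2 - 6*u + 5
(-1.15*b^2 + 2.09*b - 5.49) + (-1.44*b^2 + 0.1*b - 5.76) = -2.59*b^2 + 2.19*b - 11.25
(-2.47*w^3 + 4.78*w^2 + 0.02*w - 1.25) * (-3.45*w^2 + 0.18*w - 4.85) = 8.5215*w^5 - 16.9356*w^4 + 12.7709*w^3 - 18.8669*w^2 - 0.322*w + 6.0625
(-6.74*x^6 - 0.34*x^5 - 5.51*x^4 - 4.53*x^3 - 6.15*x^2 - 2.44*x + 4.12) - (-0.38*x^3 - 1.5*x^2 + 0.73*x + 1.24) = -6.74*x^6 - 0.34*x^5 - 5.51*x^4 - 4.15*x^3 - 4.65*x^2 - 3.17*x + 2.88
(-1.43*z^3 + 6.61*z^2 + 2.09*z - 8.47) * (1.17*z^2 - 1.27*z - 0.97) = -1.6731*z^5 + 9.5498*z^4 - 4.5623*z^3 - 18.9759*z^2 + 8.7296*z + 8.2159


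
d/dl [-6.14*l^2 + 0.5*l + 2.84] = 0.5 - 12.28*l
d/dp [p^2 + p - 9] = 2*p + 1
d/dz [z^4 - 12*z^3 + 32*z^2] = 4*z*(z^2 - 9*z + 16)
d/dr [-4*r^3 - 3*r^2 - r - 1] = -12*r^2 - 6*r - 1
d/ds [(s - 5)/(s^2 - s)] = (-s^2 + 10*s - 5)/(s^2*(s^2 - 2*s + 1))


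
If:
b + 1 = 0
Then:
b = -1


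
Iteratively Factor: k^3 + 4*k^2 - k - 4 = (k + 1)*(k^2 + 3*k - 4) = (k - 1)*(k + 1)*(k + 4)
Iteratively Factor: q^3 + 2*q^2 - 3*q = (q)*(q^2 + 2*q - 3) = q*(q + 3)*(q - 1)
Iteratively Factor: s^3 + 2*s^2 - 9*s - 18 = (s + 3)*(s^2 - s - 6) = (s - 3)*(s + 3)*(s + 2)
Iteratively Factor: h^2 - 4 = (h + 2)*(h - 2)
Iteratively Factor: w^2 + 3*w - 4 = (w - 1)*(w + 4)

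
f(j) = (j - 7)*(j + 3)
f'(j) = 2*j - 4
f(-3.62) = 6.58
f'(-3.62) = -11.24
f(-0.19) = -20.20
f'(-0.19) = -4.38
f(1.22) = -24.39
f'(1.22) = -1.56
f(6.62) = -3.66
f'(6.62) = 9.24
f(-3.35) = 3.62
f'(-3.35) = -10.70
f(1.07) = -24.14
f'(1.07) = -1.86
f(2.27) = -24.93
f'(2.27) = 0.54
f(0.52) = -22.81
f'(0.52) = -2.96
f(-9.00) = 96.00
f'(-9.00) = -22.00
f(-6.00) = 39.00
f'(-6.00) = -16.00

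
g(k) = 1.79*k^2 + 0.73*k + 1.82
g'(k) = 3.58*k + 0.73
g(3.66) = 28.47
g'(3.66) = 13.83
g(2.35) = 13.42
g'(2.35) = 9.14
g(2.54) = 15.22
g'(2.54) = 9.82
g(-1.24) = 3.67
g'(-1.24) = -3.71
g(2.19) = 12.00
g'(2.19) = 8.57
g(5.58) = 61.63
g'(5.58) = 20.71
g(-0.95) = 2.74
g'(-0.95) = -2.67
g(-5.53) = 52.52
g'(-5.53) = -19.07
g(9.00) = 153.38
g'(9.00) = 32.95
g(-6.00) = 61.88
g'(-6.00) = -20.75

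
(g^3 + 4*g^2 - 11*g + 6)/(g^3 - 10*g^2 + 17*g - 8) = (g + 6)/(g - 8)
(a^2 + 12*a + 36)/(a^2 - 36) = (a + 6)/(a - 6)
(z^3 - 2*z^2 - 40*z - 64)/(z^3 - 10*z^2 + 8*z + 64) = (z + 4)/(z - 4)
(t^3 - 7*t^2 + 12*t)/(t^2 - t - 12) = t*(t - 3)/(t + 3)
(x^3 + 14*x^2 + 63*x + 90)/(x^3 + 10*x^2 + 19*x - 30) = (x + 3)/(x - 1)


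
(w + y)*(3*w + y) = 3*w^2 + 4*w*y + y^2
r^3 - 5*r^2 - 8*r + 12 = (r - 6)*(r - 1)*(r + 2)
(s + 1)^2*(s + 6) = s^3 + 8*s^2 + 13*s + 6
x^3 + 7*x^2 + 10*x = x*(x + 2)*(x + 5)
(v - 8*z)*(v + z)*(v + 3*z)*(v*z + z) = v^4*z - 4*v^3*z^2 + v^3*z - 29*v^2*z^3 - 4*v^2*z^2 - 24*v*z^4 - 29*v*z^3 - 24*z^4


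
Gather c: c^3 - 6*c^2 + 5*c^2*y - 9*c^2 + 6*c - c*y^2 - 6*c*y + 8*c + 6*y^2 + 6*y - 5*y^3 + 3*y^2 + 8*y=c^3 + c^2*(5*y - 15) + c*(-y^2 - 6*y + 14) - 5*y^3 + 9*y^2 + 14*y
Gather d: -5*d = -5*d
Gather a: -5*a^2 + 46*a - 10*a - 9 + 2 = -5*a^2 + 36*a - 7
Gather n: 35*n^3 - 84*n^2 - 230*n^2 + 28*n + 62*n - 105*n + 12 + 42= 35*n^3 - 314*n^2 - 15*n + 54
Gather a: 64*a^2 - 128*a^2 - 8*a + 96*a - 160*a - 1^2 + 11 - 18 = -64*a^2 - 72*a - 8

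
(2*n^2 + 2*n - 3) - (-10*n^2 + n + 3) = 12*n^2 + n - 6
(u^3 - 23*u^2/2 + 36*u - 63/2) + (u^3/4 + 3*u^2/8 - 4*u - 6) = 5*u^3/4 - 89*u^2/8 + 32*u - 75/2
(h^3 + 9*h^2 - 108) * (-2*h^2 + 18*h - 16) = -2*h^5 + 146*h^3 + 72*h^2 - 1944*h + 1728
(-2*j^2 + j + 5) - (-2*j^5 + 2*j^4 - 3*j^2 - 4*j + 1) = 2*j^5 - 2*j^4 + j^2 + 5*j + 4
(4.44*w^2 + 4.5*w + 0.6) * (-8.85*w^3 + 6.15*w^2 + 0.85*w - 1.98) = -39.294*w^5 - 12.519*w^4 + 26.139*w^3 - 1.2762*w^2 - 8.4*w - 1.188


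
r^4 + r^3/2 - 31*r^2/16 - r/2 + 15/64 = (r - 5/4)*(r - 1/4)*(r + 1/2)*(r + 3/2)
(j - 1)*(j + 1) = j^2 - 1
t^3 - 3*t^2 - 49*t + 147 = (t - 7)*(t - 3)*(t + 7)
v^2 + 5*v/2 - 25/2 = (v - 5/2)*(v + 5)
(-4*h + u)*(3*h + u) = -12*h^2 - h*u + u^2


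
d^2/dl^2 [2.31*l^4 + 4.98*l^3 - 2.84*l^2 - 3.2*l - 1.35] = 27.72*l^2 + 29.88*l - 5.68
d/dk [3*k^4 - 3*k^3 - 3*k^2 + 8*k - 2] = 12*k^3 - 9*k^2 - 6*k + 8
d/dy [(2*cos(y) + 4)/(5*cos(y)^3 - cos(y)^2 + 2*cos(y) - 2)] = (7*cos(y) + 29*cos(2*y) + 5*cos(3*y) + 41)*sin(y)/(5*cos(y)^3 - cos(y)^2 + 2*cos(y) - 2)^2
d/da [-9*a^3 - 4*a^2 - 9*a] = -27*a^2 - 8*a - 9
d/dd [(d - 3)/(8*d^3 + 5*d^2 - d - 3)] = (8*d^3 + 5*d^2 - d - (d - 3)*(24*d^2 + 10*d - 1) - 3)/(8*d^3 + 5*d^2 - d - 3)^2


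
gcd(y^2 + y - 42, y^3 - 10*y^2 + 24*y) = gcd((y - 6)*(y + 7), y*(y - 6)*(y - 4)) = y - 6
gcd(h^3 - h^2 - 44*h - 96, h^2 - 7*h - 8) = h - 8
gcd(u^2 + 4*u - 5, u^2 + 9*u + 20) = u + 5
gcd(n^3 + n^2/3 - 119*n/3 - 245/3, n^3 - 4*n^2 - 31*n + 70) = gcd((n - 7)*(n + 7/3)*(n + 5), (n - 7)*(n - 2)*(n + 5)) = n^2 - 2*n - 35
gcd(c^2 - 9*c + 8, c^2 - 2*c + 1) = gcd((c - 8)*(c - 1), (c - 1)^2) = c - 1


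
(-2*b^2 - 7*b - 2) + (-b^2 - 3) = -3*b^2 - 7*b - 5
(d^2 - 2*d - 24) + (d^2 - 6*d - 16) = 2*d^2 - 8*d - 40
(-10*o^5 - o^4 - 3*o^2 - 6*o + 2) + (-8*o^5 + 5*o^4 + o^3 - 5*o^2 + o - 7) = -18*o^5 + 4*o^4 + o^3 - 8*o^2 - 5*o - 5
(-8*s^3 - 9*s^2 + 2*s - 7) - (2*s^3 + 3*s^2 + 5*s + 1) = -10*s^3 - 12*s^2 - 3*s - 8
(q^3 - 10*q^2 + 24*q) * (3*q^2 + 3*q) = 3*q^5 - 27*q^4 + 42*q^3 + 72*q^2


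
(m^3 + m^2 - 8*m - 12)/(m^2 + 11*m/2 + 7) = 2*(m^2 - m - 6)/(2*m + 7)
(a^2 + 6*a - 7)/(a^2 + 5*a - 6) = (a + 7)/(a + 6)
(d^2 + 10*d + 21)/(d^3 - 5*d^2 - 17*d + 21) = (d + 7)/(d^2 - 8*d + 7)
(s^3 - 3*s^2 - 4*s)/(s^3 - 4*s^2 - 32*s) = (-s^2 + 3*s + 4)/(-s^2 + 4*s + 32)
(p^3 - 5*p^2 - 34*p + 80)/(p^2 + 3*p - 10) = p - 8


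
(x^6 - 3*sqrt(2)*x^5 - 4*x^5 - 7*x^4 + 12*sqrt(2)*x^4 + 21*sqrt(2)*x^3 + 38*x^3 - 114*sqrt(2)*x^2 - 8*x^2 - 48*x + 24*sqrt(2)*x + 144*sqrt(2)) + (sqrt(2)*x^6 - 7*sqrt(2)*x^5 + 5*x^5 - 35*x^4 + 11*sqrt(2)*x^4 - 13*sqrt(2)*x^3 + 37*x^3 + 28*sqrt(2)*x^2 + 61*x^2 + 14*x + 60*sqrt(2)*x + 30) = x^6 + sqrt(2)*x^6 - 10*sqrt(2)*x^5 + x^5 - 42*x^4 + 23*sqrt(2)*x^4 + 8*sqrt(2)*x^3 + 75*x^3 - 86*sqrt(2)*x^2 + 53*x^2 - 34*x + 84*sqrt(2)*x + 30 + 144*sqrt(2)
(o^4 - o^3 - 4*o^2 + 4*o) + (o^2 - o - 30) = o^4 - o^3 - 3*o^2 + 3*o - 30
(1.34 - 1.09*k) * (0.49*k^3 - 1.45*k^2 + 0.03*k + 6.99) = -0.5341*k^4 + 2.2371*k^3 - 1.9757*k^2 - 7.5789*k + 9.3666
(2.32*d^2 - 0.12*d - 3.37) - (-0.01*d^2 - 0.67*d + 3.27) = 2.33*d^2 + 0.55*d - 6.64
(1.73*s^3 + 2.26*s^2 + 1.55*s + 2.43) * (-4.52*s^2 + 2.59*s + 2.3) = -7.8196*s^5 - 5.7345*s^4 + 2.8264*s^3 - 1.7711*s^2 + 9.8587*s + 5.589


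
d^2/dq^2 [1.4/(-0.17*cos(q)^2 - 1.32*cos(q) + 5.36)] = (0.16184*(1 - cos(q)^2)^2 + 0.942479999999999*cos(q)^3 + 7.623*cos(q)^2 + 8.02032*cos(q) - 7.59192)/(0.17*cos(q)^2 + 1.32*cos(q) - 5.36)^3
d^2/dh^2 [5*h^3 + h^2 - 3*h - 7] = 30*h + 2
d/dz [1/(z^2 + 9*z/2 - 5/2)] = 2*(-4*z - 9)/(2*z^2 + 9*z - 5)^2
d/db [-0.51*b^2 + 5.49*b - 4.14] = 5.49 - 1.02*b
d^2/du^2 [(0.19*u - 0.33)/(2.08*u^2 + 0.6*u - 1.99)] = ((1.1448 - 2.3712*u)*(2.08*u^2 + 0.6*u - 1.99) + (0.19*u - 0.33)*(4.16*u + 0.6)*(8.32*u + 1.2))/(2.08*u^2 + 0.6*u - 1.99)^3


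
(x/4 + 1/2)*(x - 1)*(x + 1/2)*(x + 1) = x^4/4 + 5*x^3/8 - 5*x/8 - 1/4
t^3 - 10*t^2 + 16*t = t*(t - 8)*(t - 2)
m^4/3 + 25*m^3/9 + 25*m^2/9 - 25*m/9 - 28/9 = (m/3 + 1/3)*(m - 1)*(m + 4/3)*(m + 7)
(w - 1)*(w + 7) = w^2 + 6*w - 7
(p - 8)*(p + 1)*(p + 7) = p^3 - 57*p - 56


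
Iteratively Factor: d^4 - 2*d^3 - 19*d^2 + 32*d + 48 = (d + 1)*(d^3 - 3*d^2 - 16*d + 48) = (d - 4)*(d + 1)*(d^2 + d - 12) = (d - 4)*(d + 1)*(d + 4)*(d - 3)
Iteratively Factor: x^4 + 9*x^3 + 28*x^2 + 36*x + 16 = (x + 4)*(x^3 + 5*x^2 + 8*x + 4) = (x + 2)*(x + 4)*(x^2 + 3*x + 2) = (x + 1)*(x + 2)*(x + 4)*(x + 2)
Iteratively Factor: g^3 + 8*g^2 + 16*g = (g + 4)*(g^2 + 4*g) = g*(g + 4)*(g + 4)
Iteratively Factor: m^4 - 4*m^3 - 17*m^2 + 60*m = (m - 3)*(m^3 - m^2 - 20*m) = (m - 5)*(m - 3)*(m^2 + 4*m) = m*(m - 5)*(m - 3)*(m + 4)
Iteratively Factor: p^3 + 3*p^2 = (p)*(p^2 + 3*p) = p^2*(p + 3)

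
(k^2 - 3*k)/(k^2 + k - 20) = k*(k - 3)/(k^2 + k - 20)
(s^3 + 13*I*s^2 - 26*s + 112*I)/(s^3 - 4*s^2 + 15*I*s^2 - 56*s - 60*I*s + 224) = (s - 2*I)/(s - 4)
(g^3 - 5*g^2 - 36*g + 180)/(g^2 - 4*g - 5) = (g^2 - 36)/(g + 1)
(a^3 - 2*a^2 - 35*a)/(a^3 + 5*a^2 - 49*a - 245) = a/(a + 7)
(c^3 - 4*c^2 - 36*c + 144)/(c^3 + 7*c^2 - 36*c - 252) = (c - 4)/(c + 7)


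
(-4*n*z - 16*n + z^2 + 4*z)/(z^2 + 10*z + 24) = (-4*n + z)/(z + 6)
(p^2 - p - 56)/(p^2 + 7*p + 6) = (p^2 - p - 56)/(p^2 + 7*p + 6)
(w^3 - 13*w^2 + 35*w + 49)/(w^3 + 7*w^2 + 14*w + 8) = (w^2 - 14*w + 49)/(w^2 + 6*w + 8)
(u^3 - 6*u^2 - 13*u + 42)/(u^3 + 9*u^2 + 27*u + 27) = (u^2 - 9*u + 14)/(u^2 + 6*u + 9)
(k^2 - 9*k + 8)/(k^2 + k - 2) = (k - 8)/(k + 2)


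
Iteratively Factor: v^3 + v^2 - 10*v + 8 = (v + 4)*(v^2 - 3*v + 2) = (v - 1)*(v + 4)*(v - 2)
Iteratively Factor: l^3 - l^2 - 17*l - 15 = (l - 5)*(l^2 + 4*l + 3) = (l - 5)*(l + 1)*(l + 3)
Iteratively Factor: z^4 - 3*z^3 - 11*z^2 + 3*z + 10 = (z - 1)*(z^3 - 2*z^2 - 13*z - 10) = (z - 1)*(z + 2)*(z^2 - 4*z - 5) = (z - 1)*(z + 1)*(z + 2)*(z - 5)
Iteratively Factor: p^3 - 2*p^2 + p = (p - 1)*(p^2 - p) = (p - 1)^2*(p)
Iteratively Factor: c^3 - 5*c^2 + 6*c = (c - 3)*(c^2 - 2*c) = c*(c - 3)*(c - 2)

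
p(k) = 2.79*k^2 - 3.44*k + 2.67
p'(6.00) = 30.04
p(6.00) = 82.47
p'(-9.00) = -53.66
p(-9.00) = 259.62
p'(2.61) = 11.12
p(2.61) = 12.70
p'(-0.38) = -5.56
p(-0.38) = 4.38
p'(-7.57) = -45.68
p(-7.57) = 188.59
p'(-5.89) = -36.31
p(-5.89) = 119.72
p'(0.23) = -2.16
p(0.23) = 2.03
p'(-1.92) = -14.15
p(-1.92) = 19.56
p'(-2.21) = -15.77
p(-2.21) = 23.90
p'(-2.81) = -19.12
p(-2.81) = 34.37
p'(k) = 5.58*k - 3.44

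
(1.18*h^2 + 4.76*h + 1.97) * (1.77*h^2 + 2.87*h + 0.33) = 2.0886*h^4 + 11.8118*h^3 + 17.5375*h^2 + 7.2247*h + 0.6501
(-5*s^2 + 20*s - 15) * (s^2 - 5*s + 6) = -5*s^4 + 45*s^3 - 145*s^2 + 195*s - 90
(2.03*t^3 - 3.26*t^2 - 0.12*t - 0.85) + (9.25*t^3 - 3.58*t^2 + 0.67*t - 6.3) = 11.28*t^3 - 6.84*t^2 + 0.55*t - 7.15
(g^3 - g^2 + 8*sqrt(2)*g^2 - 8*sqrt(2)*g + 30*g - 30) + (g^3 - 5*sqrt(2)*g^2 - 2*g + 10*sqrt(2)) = 2*g^3 - g^2 + 3*sqrt(2)*g^2 - 8*sqrt(2)*g + 28*g - 30 + 10*sqrt(2)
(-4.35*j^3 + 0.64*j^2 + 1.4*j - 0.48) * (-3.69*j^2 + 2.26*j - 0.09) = 16.0515*j^5 - 12.1926*j^4 - 3.3281*j^3 + 4.8776*j^2 - 1.2108*j + 0.0432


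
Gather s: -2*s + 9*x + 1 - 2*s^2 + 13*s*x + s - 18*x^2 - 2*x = -2*s^2 + s*(13*x - 1) - 18*x^2 + 7*x + 1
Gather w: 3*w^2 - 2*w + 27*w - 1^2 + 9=3*w^2 + 25*w + 8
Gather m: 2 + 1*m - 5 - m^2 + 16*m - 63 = -m^2 + 17*m - 66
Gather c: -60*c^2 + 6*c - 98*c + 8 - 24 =-60*c^2 - 92*c - 16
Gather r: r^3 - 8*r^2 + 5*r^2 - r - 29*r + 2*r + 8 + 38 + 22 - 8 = r^3 - 3*r^2 - 28*r + 60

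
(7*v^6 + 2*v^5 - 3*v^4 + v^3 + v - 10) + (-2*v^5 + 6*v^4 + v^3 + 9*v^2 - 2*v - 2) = 7*v^6 + 3*v^4 + 2*v^3 + 9*v^2 - v - 12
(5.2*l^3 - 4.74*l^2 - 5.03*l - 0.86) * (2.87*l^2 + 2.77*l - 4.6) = 14.924*l^5 + 0.800199999999998*l^4 - 51.4859*l^3 + 5.4027*l^2 + 20.7558*l + 3.956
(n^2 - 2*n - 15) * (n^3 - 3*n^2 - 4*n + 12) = n^5 - 5*n^4 - 13*n^3 + 65*n^2 + 36*n - 180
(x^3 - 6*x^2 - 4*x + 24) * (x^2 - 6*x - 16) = x^5 - 12*x^4 + 16*x^3 + 144*x^2 - 80*x - 384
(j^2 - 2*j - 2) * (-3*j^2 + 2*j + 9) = -3*j^4 + 8*j^3 + 11*j^2 - 22*j - 18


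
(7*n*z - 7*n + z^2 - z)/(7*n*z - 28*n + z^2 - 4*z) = (z - 1)/(z - 4)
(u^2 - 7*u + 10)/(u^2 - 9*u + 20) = (u - 2)/(u - 4)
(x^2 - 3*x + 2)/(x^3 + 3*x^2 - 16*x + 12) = 1/(x + 6)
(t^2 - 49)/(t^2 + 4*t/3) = 3*(t^2 - 49)/(t*(3*t + 4))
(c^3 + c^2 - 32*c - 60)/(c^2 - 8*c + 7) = (c^3 + c^2 - 32*c - 60)/(c^2 - 8*c + 7)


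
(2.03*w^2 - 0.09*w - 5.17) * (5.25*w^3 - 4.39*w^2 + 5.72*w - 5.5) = 10.6575*w^5 - 9.3842*w^4 - 15.1358*w^3 + 11.0165*w^2 - 29.0774*w + 28.435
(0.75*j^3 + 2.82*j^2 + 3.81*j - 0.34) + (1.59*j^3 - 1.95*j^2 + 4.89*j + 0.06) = 2.34*j^3 + 0.87*j^2 + 8.7*j - 0.28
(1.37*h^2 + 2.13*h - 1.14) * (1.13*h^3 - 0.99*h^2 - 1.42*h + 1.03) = 1.5481*h^5 + 1.0506*h^4 - 5.3423*h^3 - 0.4849*h^2 + 3.8127*h - 1.1742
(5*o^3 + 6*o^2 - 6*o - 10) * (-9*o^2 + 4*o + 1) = -45*o^5 - 34*o^4 + 83*o^3 + 72*o^2 - 46*o - 10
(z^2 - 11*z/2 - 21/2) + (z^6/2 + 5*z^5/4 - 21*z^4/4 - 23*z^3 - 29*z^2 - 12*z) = z^6/2 + 5*z^5/4 - 21*z^4/4 - 23*z^3 - 28*z^2 - 35*z/2 - 21/2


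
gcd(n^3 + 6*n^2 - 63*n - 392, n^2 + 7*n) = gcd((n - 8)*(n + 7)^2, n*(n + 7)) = n + 7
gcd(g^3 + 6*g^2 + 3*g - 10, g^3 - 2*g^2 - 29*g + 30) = g^2 + 4*g - 5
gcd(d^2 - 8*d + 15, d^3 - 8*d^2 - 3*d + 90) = d - 5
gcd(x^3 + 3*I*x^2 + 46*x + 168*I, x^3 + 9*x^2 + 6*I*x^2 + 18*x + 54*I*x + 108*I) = x + 6*I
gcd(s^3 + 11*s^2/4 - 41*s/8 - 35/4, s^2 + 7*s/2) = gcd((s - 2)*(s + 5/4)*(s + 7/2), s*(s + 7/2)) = s + 7/2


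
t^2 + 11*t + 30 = (t + 5)*(t + 6)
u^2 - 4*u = u*(u - 4)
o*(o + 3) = o^2 + 3*o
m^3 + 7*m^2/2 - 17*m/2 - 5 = (m - 2)*(m + 1/2)*(m + 5)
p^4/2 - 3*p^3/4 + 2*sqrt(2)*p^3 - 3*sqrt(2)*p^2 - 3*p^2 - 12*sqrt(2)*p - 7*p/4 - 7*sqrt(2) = (p/2 + 1/2)*(p - 7/2)*(p + 1)*(p + 4*sqrt(2))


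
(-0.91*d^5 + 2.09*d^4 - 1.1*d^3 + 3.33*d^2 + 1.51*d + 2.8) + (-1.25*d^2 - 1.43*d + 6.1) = -0.91*d^5 + 2.09*d^4 - 1.1*d^3 + 2.08*d^2 + 0.0800000000000001*d + 8.9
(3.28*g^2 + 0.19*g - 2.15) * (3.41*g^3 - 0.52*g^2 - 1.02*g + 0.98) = 11.1848*g^5 - 1.0577*g^4 - 10.7759*g^3 + 4.1386*g^2 + 2.3792*g - 2.107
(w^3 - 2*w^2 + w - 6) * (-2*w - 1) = -2*w^4 + 3*w^3 + 11*w + 6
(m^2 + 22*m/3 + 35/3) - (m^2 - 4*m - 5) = 34*m/3 + 50/3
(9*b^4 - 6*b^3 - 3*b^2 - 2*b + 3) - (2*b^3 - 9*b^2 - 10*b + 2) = 9*b^4 - 8*b^3 + 6*b^2 + 8*b + 1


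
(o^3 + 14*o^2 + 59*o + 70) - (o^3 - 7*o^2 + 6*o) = 21*o^2 + 53*o + 70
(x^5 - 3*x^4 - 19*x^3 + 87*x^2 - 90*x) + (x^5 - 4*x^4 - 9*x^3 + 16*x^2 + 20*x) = 2*x^5 - 7*x^4 - 28*x^3 + 103*x^2 - 70*x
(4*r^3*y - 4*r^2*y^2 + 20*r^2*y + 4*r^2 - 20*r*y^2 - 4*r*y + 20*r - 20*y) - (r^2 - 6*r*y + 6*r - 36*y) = 4*r^3*y - 4*r^2*y^2 + 20*r^2*y + 3*r^2 - 20*r*y^2 + 2*r*y + 14*r + 16*y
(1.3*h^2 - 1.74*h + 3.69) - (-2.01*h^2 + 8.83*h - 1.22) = 3.31*h^2 - 10.57*h + 4.91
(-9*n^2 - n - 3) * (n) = -9*n^3 - n^2 - 3*n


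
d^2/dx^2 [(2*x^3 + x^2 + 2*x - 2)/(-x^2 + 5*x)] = 2*(-57*x^3 + 6*x^2 - 30*x + 50)/(x^3*(x^3 - 15*x^2 + 75*x - 125))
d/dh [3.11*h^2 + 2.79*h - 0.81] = 6.22*h + 2.79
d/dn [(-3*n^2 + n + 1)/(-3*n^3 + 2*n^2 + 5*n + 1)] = (-9*n^4 + 6*n^3 - 8*n^2 - 10*n - 4)/(9*n^6 - 12*n^5 - 26*n^4 + 14*n^3 + 29*n^2 + 10*n + 1)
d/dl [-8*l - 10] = -8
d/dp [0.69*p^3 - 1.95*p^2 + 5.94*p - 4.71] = 2.07*p^2 - 3.9*p + 5.94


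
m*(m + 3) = m^2 + 3*m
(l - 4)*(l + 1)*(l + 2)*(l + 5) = l^4 + 4*l^3 - 15*l^2 - 58*l - 40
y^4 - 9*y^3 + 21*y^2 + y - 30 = (y - 5)*(y - 3)*(y - 2)*(y + 1)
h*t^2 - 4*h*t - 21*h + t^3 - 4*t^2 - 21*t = (h + t)*(t - 7)*(t + 3)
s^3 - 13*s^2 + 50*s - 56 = (s - 7)*(s - 4)*(s - 2)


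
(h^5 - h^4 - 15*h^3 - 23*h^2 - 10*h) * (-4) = -4*h^5 + 4*h^4 + 60*h^3 + 92*h^2 + 40*h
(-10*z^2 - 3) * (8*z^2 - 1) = -80*z^4 - 14*z^2 + 3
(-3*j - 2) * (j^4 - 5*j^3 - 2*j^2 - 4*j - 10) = -3*j^5 + 13*j^4 + 16*j^3 + 16*j^2 + 38*j + 20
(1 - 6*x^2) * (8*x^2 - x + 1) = -48*x^4 + 6*x^3 + 2*x^2 - x + 1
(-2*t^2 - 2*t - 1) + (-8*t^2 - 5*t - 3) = -10*t^2 - 7*t - 4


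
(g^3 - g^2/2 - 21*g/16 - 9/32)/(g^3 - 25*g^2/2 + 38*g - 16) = (32*g^3 - 16*g^2 - 42*g - 9)/(16*(2*g^3 - 25*g^2 + 76*g - 32))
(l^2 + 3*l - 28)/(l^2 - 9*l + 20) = (l + 7)/(l - 5)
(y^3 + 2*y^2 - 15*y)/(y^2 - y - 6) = y*(y + 5)/(y + 2)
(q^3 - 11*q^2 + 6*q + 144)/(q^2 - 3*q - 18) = q - 8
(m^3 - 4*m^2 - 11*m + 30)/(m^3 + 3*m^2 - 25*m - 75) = (m - 2)/(m + 5)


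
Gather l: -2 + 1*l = l - 2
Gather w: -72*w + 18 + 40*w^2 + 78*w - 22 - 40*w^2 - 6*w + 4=0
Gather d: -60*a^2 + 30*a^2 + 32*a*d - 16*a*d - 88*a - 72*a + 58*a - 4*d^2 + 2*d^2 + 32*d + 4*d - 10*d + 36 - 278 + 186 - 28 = -30*a^2 - 102*a - 2*d^2 + d*(16*a + 26) - 84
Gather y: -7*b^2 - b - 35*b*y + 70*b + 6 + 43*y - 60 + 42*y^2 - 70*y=-7*b^2 + 69*b + 42*y^2 + y*(-35*b - 27) - 54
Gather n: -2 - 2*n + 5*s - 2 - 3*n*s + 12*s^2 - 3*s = n*(-3*s - 2) + 12*s^2 + 2*s - 4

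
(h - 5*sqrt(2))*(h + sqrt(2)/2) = h^2 - 9*sqrt(2)*h/2 - 5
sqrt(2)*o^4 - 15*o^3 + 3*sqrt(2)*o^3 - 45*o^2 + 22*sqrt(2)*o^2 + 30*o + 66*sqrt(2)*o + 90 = (o + 3)*(o - 5*sqrt(2))*(o - 3*sqrt(2))*(sqrt(2)*o + 1)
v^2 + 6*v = v*(v + 6)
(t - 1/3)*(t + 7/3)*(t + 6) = t^3 + 8*t^2 + 101*t/9 - 14/3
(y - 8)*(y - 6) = y^2 - 14*y + 48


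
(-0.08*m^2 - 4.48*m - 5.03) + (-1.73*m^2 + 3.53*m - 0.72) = -1.81*m^2 - 0.950000000000001*m - 5.75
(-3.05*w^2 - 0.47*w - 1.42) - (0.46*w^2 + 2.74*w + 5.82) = -3.51*w^2 - 3.21*w - 7.24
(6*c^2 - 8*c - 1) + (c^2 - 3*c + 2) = 7*c^2 - 11*c + 1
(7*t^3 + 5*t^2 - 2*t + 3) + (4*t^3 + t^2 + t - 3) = 11*t^3 + 6*t^2 - t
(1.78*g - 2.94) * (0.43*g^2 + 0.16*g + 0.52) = 0.7654*g^3 - 0.9794*g^2 + 0.4552*g - 1.5288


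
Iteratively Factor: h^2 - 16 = (h + 4)*(h - 4)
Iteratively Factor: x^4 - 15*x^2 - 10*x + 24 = (x + 2)*(x^3 - 2*x^2 - 11*x + 12) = (x - 4)*(x + 2)*(x^2 + 2*x - 3) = (x - 4)*(x + 2)*(x + 3)*(x - 1)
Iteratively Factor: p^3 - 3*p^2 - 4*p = (p - 4)*(p^2 + p) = (p - 4)*(p + 1)*(p)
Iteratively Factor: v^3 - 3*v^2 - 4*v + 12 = (v - 3)*(v^2 - 4) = (v - 3)*(v - 2)*(v + 2)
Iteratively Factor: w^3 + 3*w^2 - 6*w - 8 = (w - 2)*(w^2 + 5*w + 4) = (w - 2)*(w + 4)*(w + 1)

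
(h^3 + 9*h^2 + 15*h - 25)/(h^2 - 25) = (h^2 + 4*h - 5)/(h - 5)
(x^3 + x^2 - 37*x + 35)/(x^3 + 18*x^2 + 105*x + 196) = (x^2 - 6*x + 5)/(x^2 + 11*x + 28)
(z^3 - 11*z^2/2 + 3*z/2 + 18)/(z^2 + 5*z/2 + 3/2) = (z^2 - 7*z + 12)/(z + 1)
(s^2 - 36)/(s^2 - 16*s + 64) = (s^2 - 36)/(s^2 - 16*s + 64)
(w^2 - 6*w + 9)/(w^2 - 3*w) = (w - 3)/w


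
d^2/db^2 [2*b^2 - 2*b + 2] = 4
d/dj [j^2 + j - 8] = 2*j + 1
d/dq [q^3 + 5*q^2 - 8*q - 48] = 3*q^2 + 10*q - 8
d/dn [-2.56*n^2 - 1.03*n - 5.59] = -5.12*n - 1.03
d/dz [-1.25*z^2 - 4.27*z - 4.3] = -2.5*z - 4.27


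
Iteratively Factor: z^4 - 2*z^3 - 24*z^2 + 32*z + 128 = (z + 4)*(z^3 - 6*z^2 + 32) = (z - 4)*(z + 4)*(z^2 - 2*z - 8) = (z - 4)^2*(z + 4)*(z + 2)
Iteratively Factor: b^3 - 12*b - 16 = (b - 4)*(b^2 + 4*b + 4) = (b - 4)*(b + 2)*(b + 2)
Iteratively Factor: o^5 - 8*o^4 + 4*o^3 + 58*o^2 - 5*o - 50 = (o - 5)*(o^4 - 3*o^3 - 11*o^2 + 3*o + 10) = (o - 5)*(o - 1)*(o^3 - 2*o^2 - 13*o - 10) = (o - 5)*(o - 1)*(o + 2)*(o^2 - 4*o - 5) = (o - 5)^2*(o - 1)*(o + 2)*(o + 1)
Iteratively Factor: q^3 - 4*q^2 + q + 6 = (q + 1)*(q^2 - 5*q + 6) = (q - 3)*(q + 1)*(q - 2)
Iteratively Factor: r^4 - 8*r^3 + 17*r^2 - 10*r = (r - 5)*(r^3 - 3*r^2 + 2*r) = (r - 5)*(r - 2)*(r^2 - r) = r*(r - 5)*(r - 2)*(r - 1)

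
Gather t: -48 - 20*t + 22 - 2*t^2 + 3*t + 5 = -2*t^2 - 17*t - 21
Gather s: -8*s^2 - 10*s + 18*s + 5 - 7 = -8*s^2 + 8*s - 2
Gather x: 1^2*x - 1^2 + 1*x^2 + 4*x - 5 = x^2 + 5*x - 6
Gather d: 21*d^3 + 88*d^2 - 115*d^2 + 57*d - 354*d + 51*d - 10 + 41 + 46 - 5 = 21*d^3 - 27*d^2 - 246*d + 72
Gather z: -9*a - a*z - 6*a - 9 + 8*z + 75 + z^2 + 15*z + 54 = -15*a + z^2 + z*(23 - a) + 120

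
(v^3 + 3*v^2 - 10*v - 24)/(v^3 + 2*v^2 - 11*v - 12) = (v + 2)/(v + 1)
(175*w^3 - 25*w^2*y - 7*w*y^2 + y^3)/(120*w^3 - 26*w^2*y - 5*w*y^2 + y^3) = (35*w^2 - 12*w*y + y^2)/(24*w^2 - 10*w*y + y^2)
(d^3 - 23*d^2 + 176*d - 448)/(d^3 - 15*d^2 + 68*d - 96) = (d^2 - 15*d + 56)/(d^2 - 7*d + 12)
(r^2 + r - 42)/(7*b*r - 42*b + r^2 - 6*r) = (r + 7)/(7*b + r)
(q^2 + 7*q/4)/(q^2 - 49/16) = 4*q/(4*q - 7)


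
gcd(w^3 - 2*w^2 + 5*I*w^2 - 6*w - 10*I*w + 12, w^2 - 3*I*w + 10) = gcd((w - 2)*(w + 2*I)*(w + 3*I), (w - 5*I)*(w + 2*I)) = w + 2*I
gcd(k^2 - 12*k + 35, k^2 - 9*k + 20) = k - 5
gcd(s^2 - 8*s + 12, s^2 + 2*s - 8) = s - 2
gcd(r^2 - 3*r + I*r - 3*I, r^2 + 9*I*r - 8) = r + I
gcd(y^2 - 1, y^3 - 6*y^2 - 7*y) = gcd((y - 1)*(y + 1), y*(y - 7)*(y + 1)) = y + 1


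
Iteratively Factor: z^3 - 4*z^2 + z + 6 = (z - 2)*(z^2 - 2*z - 3) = (z - 3)*(z - 2)*(z + 1)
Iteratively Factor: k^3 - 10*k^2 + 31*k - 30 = (k - 2)*(k^2 - 8*k + 15) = (k - 3)*(k - 2)*(k - 5)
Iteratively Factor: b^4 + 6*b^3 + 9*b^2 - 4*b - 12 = (b - 1)*(b^3 + 7*b^2 + 16*b + 12) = (b - 1)*(b + 2)*(b^2 + 5*b + 6) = (b - 1)*(b + 2)^2*(b + 3)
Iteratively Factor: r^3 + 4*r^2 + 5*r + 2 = (r + 1)*(r^2 + 3*r + 2) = (r + 1)*(r + 2)*(r + 1)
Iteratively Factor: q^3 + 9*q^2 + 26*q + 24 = (q + 3)*(q^2 + 6*q + 8) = (q + 3)*(q + 4)*(q + 2)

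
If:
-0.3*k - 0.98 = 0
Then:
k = -3.27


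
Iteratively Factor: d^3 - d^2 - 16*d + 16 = (d - 4)*(d^2 + 3*d - 4) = (d - 4)*(d - 1)*(d + 4)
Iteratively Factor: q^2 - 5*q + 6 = (q - 2)*(q - 3)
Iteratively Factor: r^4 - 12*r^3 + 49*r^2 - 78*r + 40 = (r - 5)*(r^3 - 7*r^2 + 14*r - 8) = (r - 5)*(r - 2)*(r^2 - 5*r + 4) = (r - 5)*(r - 2)*(r - 1)*(r - 4)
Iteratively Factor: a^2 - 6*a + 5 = (a - 5)*(a - 1)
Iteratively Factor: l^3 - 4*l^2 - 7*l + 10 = (l - 1)*(l^2 - 3*l - 10) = (l - 5)*(l - 1)*(l + 2)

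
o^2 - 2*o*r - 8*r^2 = (o - 4*r)*(o + 2*r)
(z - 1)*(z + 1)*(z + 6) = z^3 + 6*z^2 - z - 6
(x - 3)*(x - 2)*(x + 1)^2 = x^4 - 3*x^3 - 3*x^2 + 7*x + 6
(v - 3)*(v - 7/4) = v^2 - 19*v/4 + 21/4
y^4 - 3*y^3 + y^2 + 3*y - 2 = (y - 2)*(y - 1)^2*(y + 1)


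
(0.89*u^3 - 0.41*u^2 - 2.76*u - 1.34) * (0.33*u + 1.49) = 0.2937*u^4 + 1.1908*u^3 - 1.5217*u^2 - 4.5546*u - 1.9966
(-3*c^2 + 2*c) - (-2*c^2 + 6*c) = -c^2 - 4*c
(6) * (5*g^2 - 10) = 30*g^2 - 60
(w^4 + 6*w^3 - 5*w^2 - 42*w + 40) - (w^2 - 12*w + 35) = w^4 + 6*w^3 - 6*w^2 - 30*w + 5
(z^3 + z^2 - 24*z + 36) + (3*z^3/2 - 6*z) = 5*z^3/2 + z^2 - 30*z + 36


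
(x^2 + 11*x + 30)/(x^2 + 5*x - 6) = (x + 5)/(x - 1)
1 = 1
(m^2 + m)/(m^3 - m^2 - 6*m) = (m + 1)/(m^2 - m - 6)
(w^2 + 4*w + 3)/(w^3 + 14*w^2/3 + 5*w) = 3*(w + 1)/(w*(3*w + 5))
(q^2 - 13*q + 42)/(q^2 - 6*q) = (q - 7)/q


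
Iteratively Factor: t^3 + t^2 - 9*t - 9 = (t + 3)*(t^2 - 2*t - 3) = (t + 1)*(t + 3)*(t - 3)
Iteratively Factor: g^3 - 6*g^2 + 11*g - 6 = (g - 1)*(g^2 - 5*g + 6) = (g - 2)*(g - 1)*(g - 3)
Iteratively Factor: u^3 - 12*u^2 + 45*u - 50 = (u - 2)*(u^2 - 10*u + 25) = (u - 5)*(u - 2)*(u - 5)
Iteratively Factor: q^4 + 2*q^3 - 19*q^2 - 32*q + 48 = (q - 4)*(q^3 + 6*q^2 + 5*q - 12) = (q - 4)*(q + 4)*(q^2 + 2*q - 3) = (q - 4)*(q + 3)*(q + 4)*(q - 1)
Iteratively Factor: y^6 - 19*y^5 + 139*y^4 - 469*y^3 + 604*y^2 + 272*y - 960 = (y - 3)*(y^5 - 16*y^4 + 91*y^3 - 196*y^2 + 16*y + 320) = (y - 4)*(y - 3)*(y^4 - 12*y^3 + 43*y^2 - 24*y - 80) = (y - 4)^2*(y - 3)*(y^3 - 8*y^2 + 11*y + 20) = (y - 4)^3*(y - 3)*(y^2 - 4*y - 5) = (y - 4)^3*(y - 3)*(y + 1)*(y - 5)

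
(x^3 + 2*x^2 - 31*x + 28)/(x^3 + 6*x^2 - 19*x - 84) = (x - 1)/(x + 3)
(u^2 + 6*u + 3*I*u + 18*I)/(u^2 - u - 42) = (u + 3*I)/(u - 7)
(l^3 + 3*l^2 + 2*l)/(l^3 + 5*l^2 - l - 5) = l*(l + 2)/(l^2 + 4*l - 5)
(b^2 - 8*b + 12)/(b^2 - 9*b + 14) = (b - 6)/(b - 7)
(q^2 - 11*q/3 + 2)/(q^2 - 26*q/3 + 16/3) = (q - 3)/(q - 8)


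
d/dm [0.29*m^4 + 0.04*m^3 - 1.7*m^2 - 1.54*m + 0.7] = 1.16*m^3 + 0.12*m^2 - 3.4*m - 1.54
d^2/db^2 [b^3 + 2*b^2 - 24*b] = 6*b + 4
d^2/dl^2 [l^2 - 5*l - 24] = 2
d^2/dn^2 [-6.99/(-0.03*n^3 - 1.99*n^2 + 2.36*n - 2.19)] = (-(1.2582*n + 27.8202)*(0.03*n^3 + 1.99*n^2 - 2.36*n + 2.19) + 6.99*(0.09*n^2 + 3.98*n - 2.36)*(0.18*n^2 + 7.96*n - 4.72))/(0.03*n^3 + 1.99*n^2 - 2.36*n + 2.19)^3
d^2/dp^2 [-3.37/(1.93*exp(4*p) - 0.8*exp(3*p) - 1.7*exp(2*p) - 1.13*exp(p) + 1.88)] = (3.37*(-15.44*exp(3*p) + 4.8*exp(2*p) + 6.8*exp(p) + 2.26)*(-7.72*exp(3*p) + 2.4*exp(2*p) + 3.4*exp(p) + 1.13)*exp(p) + (104.0656*exp(3*p) - 24.264*exp(2*p) - 22.916*exp(p) - 3.8081)*(-1.93*exp(4*p) + 0.8*exp(3*p) + 1.7*exp(2*p) + 1.13*exp(p) - 1.88))*exp(p)/(-1.93*exp(4*p) + 0.8*exp(3*p) + 1.7*exp(2*p) + 1.13*exp(p) - 1.88)^3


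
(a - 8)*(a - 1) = a^2 - 9*a + 8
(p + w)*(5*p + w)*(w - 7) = 5*p^2*w - 35*p^2 + 6*p*w^2 - 42*p*w + w^3 - 7*w^2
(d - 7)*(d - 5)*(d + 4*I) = d^3 - 12*d^2 + 4*I*d^2 + 35*d - 48*I*d + 140*I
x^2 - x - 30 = (x - 6)*(x + 5)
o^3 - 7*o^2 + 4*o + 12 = (o - 6)*(o - 2)*(o + 1)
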